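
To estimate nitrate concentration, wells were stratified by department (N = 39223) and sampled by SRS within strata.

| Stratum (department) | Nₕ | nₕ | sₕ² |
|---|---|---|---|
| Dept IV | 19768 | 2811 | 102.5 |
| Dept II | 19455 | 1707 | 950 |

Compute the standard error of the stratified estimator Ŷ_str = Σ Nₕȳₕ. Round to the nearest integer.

14296

Var(Ŷ_str) = Σₕ Nₕ²(1 − fₕ)sₕ²/nₕ.
Dept IV: 19768²·(1 − 2811/19768)·102.5/2811 = 1.2222914 × 10^7.
Dept II: 19455²·(1 − 1707/19455)·950/1707 = 1.9216343 × 10^8.
Sum = 2.0438634 × 10^8.
SE = √(2.0438634 × 10^8) = 14296.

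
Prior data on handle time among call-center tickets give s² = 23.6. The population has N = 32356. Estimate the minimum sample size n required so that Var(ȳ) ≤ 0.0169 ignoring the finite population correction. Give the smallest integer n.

Without fpc, n₀ = s²/D = 23.6/0.0169 = 1396.4497.
Rounding up, n = 1397.

1397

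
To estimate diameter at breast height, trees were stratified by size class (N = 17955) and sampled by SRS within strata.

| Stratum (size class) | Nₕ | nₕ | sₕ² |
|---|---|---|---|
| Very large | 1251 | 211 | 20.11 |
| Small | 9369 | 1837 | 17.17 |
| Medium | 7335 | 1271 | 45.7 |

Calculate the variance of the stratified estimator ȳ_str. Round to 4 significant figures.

0.007391

Var(ȳ_str) = Σₕ Wₕ²(1 − fₕ)sₕ²/nₕ with Wₕ = Nₕ/N, N = 17955.
Very large: Wₕ = 0.06967419; term = 0.06967419²·(1 − 0.16866507)·20.11/211 = 3.8463557 × 10^-4.
Small: Wₕ = 0.52180451; term = 0.52180451²·(1 − 0.19607215)·17.17/1837 = 0.0020459446.
Medium: Wₕ = 0.40852130; term = 0.40852130²·(1 − 0.17327880)·45.7/1271 = 0.0049608848.
Sum = 0.007391465.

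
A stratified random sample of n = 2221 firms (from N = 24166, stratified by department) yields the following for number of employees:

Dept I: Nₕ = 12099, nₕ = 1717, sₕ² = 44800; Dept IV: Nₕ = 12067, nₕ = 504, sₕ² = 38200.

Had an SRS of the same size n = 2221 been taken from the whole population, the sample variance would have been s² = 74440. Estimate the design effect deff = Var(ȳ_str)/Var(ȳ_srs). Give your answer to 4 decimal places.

0.7794

Var(ȳ_str) = Σ Wₕ²(1−fₕ)sₕ²/nₕ with Wₕ = Nₕ/24166:
  Dept I: (12099/24166)²·(1−1717/12099)·44800/1717 = 5.6121423
  Dept IV: (12067/24166)²·(1−504/12067)·38200/504 = 18.108944
  → Var(ȳ_str) = 23.721086.
Var(ȳ_srs) = (1 − 2221/24166)·74440/2221 = 30.436073.
deff = 23.721086 / 30.436073 = 0.7794.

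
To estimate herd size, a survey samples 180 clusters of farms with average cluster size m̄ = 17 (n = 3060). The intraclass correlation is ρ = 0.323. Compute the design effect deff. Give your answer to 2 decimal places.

6.17

deff = 1 + (17 − 1)·0.323 = 1 + 5.168 = 6.168.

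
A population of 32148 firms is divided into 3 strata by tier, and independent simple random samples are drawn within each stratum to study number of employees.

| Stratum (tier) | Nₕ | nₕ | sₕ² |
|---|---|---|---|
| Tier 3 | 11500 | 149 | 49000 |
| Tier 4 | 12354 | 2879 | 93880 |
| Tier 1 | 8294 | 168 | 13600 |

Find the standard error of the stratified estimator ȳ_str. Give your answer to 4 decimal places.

Var(ȳ_str) = Σₕ Wₕ²(1 − fₕ)sₕ²/nₕ with Wₕ = Nₕ/N, N = 32148.
Tier 3: Wₕ = 0.35772054; term = 0.35772054²·(1 − 0.01295652)·49000/149 = 41.536879.
Tier 4: Wₕ = 0.38428518; term = 0.38428518²·(1 − 0.23304193)·93880/2879 = 3.6932637.
Tier 1: Wₕ = 0.25799428; term = 0.25799428²·(1 − 0.02025561)·13600/168 = 5.2791324.
Sum = 50.509275.
SE = √(50.509275) = 7.1070.

7.1070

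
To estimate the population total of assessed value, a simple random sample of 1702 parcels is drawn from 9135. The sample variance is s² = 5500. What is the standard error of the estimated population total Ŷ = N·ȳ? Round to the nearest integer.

Var(Ŷ) = N²·Var(ȳ) = N²·(1 − n/N)·s²/n.
f = 1702/9135 = 0.18631637; Var(ȳ) = 0.81368363·5500/1702 = 2.6294124.
Var(Ŷ) = 9135² · 2.6294124 = 2.194198 × 10^8.
SE(Ŷ) = √(2.194198 × 10^8) = 14813.

14813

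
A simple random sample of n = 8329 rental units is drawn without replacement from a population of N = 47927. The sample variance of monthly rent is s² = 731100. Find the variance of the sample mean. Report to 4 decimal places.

Under SRS without replacement, Var(ȳ) = (1 − f)·s²/n with f = n/N = 8329/47927 = 0.17378513.
Var(ȳ) = (1 − 0.17378513)·731100/8329 = 0.82621487·87.777644 = 72.523195.

72.5232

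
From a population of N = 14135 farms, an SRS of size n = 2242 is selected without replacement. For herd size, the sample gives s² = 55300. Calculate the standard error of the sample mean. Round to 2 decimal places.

4.56

Under SRS without replacement, Var(ȳ) = (1 − f)·s²/n with f = n/N = 2242/14135 = 0.15861337.
Var(ȳ) = (1 − 0.15861337)·55300/2242 = 0.84138663·24.665477 = 20.753203.
SE(ȳ) = √(20.753203) = 4.56.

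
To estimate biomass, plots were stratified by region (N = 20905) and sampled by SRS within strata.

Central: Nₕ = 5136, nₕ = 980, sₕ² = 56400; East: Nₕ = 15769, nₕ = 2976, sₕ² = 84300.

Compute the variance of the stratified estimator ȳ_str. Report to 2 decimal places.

Var(ȳ_str) = Σₕ Wₕ²(1 − fₕ)sₕ²/nₕ with Wₕ = Nₕ/N, N = 20905.
Central: Wₕ = 0.24568285; term = 0.24568285²·(1 − 0.19080997)·56400/980 = 2.8109508.
East: Wₕ = 0.75431715; term = 0.75431715²·(1 − 0.18872471)·84300/2976 = 13.075878.
Sum = 15.886829.

15.89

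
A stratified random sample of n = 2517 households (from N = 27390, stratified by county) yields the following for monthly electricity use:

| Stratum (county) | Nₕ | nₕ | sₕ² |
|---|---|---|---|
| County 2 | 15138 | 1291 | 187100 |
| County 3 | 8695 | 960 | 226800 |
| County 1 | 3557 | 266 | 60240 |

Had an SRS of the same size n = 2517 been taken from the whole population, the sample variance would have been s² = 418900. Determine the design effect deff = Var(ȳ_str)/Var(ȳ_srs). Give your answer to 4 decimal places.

0.4315

Var(ȳ_str) = Σ Wₕ²(1−fₕ)sₕ²/nₕ with Wₕ = Nₕ/27390:
  County 2: (15138/27390)²·(1−1291/15138)·187100/1291 = 40.49372
  County 3: (8695/27390)²·(1−960/8695)·226800/960 = 21.179595
  County 1: (3557/27390)²·(1−266/3557)·60240/266 = 3.5337108
  → Var(ȳ_str) = 65.207026.
Var(ȳ_srs) = (1 − 2517/27390)·418900/2517 = 151.13438.
deff = 65.207026 / 151.13438 = 0.4315.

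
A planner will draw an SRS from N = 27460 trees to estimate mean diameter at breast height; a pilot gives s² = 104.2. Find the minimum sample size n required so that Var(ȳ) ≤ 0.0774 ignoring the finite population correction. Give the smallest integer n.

1347

Without fpc, n₀ = s²/D = 104.2/0.0774 = 1346.2532.
Rounding up, n = 1347.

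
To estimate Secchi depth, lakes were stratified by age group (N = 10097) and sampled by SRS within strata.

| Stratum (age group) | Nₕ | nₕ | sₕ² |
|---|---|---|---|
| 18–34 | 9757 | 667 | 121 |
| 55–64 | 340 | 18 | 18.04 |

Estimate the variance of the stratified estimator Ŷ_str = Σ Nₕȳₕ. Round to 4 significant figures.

Var(Ŷ_str) = Σₕ Nₕ²(1 − fₕ)sₕ²/nₕ.
18–34: 9757²·(1 − 667/9757)·121/667 = 1.6089395 × 10^7.
55–64: 340²·(1 − 18/340)·18.04/18 = 109723.29.
Sum = 1.6199118 × 10^7.

1.620 × 10^7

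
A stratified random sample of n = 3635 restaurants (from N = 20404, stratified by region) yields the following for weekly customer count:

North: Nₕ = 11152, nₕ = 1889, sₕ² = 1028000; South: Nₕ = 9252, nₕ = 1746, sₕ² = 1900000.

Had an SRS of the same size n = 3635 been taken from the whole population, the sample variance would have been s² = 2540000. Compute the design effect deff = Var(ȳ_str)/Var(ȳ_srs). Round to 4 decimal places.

Var(ȳ_str) = Σ Wₕ²(1−fₕ)sₕ²/nₕ with Wₕ = Nₕ/20404:
  North: (11152/20404)²·(1−1889/11152)·1028000/1889 = 135.03146
  South: (9252/20404)²·(1−1746/9252)·1900000/1746 = 181.51935
  → Var(ȳ_str) = 316.55081.
Var(ȳ_srs) = (1 − 3635/20404)·2540000/3635 = 574.27664.
deff = 316.55081 / 574.27664 = 0.5512.

0.5512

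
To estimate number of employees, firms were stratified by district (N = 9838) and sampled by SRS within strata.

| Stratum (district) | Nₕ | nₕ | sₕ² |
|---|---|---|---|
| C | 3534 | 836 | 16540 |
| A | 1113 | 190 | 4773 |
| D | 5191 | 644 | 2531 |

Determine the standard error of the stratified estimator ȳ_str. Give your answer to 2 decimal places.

1.78

Var(ȳ_str) = Σₕ Wₕ²(1 − fₕ)sₕ²/nₕ with Wₕ = Nₕ/N, N = 9838.
C: Wₕ = 0.35921935; term = 0.35921935²·(1 − 0.23655914)·16540/836 = 1.9490549.
A: Wₕ = 0.11313275; term = 0.11313275²·(1 − 0.17070979)·4773/190 = 0.2666374.
D: Wₕ = 0.52764790; term = 0.52764790²·(1 − 0.12406087)·2531/644 = 0.95844815.
Sum = 3.1741405.
SE = √(3.1741405) = 1.78.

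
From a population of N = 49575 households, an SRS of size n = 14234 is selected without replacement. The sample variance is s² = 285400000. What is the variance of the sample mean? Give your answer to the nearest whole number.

14294

Under SRS without replacement, Var(ȳ) = (1 − f)·s²/n with f = n/N = 14234/49575 = 0.28712052.
Var(ȳ) = (1 − 0.28712052)·285400000/14234 = 0.71287948·20050.583 = 14293.649.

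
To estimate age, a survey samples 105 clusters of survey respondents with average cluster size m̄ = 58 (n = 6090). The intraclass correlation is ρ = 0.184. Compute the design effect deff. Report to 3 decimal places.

11.488

deff = 1 + (58 − 1)·0.184 = 1 + 10.488 = 11.488.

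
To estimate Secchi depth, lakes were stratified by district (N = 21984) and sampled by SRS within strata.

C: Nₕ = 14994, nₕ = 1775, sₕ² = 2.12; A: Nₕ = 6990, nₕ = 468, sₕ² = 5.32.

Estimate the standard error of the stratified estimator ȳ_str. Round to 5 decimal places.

Var(ȳ_str) = Σₕ Wₕ²(1 − fₕ)sₕ²/nₕ with Wₕ = Nₕ/N, N = 21984.
C: Wₕ = 0.68204148; term = 0.68204148²·(1 − 0.11838069)·2.12/1775 = 4.8982414 × 10^-4.
A: Wₕ = 0.31795852; term = 0.31795852²·(1 − 0.06695279)·5.32/468 = 0.0010722852.
Sum = 0.0015621093.
SE = √(0.0015621093) = 0.03952.

0.03952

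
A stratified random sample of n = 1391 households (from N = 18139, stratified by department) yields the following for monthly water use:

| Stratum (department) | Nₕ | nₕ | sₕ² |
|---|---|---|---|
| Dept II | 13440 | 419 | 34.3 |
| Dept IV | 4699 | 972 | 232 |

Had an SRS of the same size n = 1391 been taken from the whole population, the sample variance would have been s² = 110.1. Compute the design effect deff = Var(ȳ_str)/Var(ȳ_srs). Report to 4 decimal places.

Var(ȳ_str) = Σ Wₕ²(1−fₕ)sₕ²/nₕ with Wₕ = Nₕ/18139:
  Dept II: (13440/18139)²·(1−419/13440)·34.3/419 = 0.043540862
  Dept IV: (4699/18139)²·(1−972/4699)·232/972 = 0.012704567
  → Var(ȳ_str) = 0.056245429.
Var(ȳ_srs) = (1 − 1391/18139)·110.1/1391 = 0.073081895.
deff = 0.056245429 / 0.073081895 = 0.7696.

0.7696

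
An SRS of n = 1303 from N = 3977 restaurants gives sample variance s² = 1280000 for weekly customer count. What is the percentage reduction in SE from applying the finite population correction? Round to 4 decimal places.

18.0021

f = n/N = 1303/3977 = 0.32763389.
SE_no-fpc = √(s²/n) = 31.342438; SE_fpc = √((1−f)s²/n) = 25.700151.
Ratio = √(1−f) = 0.81997933. Reduction = 100·(1 − 0.81997933) = 18.0021%.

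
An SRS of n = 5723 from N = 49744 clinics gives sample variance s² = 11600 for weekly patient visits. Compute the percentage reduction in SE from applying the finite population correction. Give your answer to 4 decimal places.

5.9282

f = n/N = 5723/49744 = 0.11504905.
SE_no-fpc = √(s²/n) = 1.4236955; SE_fpc = √((1−f)s²/n) = 1.3392965.
Ratio = √(1−f) = 0.94071832. Reduction = 100·(1 − 0.94071832) = 5.9282%.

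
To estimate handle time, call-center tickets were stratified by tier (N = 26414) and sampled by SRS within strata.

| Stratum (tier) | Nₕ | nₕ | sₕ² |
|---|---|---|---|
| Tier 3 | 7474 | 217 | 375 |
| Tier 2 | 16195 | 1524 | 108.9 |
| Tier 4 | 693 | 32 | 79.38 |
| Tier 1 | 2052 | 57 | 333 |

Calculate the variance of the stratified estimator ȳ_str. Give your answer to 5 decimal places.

0.19458

Var(ȳ_str) = Σₕ Wₕ²(1 − fₕ)sₕ²/nₕ with Wₕ = Nₕ/N, N = 26414.
Tier 3: Wₕ = 0.28295601; term = 0.28295601²·(1 − 0.02903398)·375/217 = 0.13434249.
Tier 2: Wₕ = 0.61312183; term = 0.61312183²·(1 − 0.09410312)·108.9/1524 = 0.024334097.
Tier 4: Wₕ = 0.02623609; term = 0.02623609²·(1 − 0.04617605)·79.38/32 = 0.0016286489.
Tier 1: Wₕ = 0.07768608; term = 0.07768608²·(1 − 0.02777778)·333/57 = 0.034278459.
Sum = 0.19458369.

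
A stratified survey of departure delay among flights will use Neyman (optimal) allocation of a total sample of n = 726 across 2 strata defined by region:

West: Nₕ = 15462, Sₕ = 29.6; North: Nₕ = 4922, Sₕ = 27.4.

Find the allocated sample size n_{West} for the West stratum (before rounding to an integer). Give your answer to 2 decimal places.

Neyman allocation: nₕ = n·NₕSₕ / Σⱼ NⱼSⱼ.
Σ NⱼSⱼ = 15462·29.6 + 4922·27.4 = 592538.
n_{West} = 726·15462·29.6 / 592538 = 560.76.

560.76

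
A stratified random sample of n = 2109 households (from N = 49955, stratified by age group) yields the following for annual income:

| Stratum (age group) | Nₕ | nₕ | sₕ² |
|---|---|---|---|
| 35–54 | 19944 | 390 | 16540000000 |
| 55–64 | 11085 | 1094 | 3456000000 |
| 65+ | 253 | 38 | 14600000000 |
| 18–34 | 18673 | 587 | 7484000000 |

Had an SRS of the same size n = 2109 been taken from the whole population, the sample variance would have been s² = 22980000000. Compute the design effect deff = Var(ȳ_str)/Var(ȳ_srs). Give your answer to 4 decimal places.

0.8146

Var(ȳ_str) = Σ Wₕ²(1−fₕ)sₕ²/nₕ with Wₕ = Nₕ/49955:
  35–54: (19944/49955)²·(1−390/19944)·16540000000/390 = 6.6276696 × 10^6
  55–64: (11085/49955)²·(1−1094/11085)·3456000000/1094 = 140198.43
  65+: (253/49955)²·(1−38/253)·14600000000/38 = 8374.7203
  18–34: (18673/49955)²·(1−587/18673)·7484000000/587 = 1.7254182 × 10^6
  → Var(ȳ_str) = 8.501661 × 10^6.
Var(ȳ_srs) = (1 − 2109/49955)·22980000000/2109 = 1.0436145 × 10^7.
deff = (8.501661 × 10^6) / (1.0436145 × 10^7) = 0.8146.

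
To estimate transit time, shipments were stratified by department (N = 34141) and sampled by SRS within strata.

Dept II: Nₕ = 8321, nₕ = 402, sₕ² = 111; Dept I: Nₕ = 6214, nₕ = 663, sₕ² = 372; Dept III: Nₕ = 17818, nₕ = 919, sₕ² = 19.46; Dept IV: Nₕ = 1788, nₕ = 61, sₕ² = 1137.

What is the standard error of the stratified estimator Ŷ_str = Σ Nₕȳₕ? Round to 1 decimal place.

Var(Ŷ_str) = Σₕ Nₕ²(1 − fₕ)sₕ²/nₕ.
Dept II: 8321²·(1 − 402/8321)·111/402 = 1.8194612 × 10^7.
Dept I: 6214²·(1 − 663/6214)·372/663 = 1.9354051 × 10^7.
Dept III: 17818²·(1 − 919/17818)·19.46/919 = 6.375985 × 10^6.
Dept IV: 1788²·(1 − 61/1788)·1137/61 = 5.7555984 × 10^7.
Sum = 1.0148063 × 10^8.
SE = √(1.0148063 × 10^8) = 10073.8.

10073.8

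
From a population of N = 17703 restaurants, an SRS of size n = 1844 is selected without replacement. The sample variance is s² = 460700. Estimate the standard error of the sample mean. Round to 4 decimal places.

14.9604

Under SRS without replacement, Var(ȳ) = (1 − f)·s²/n with f = n/N = 1844/17703 = 0.10416314.
Var(ȳ) = (1 − 0.10416314)·460700/1844 = 0.89583686·249.83731 = 223.81347.
SE(ȳ) = √(223.81347) = 14.9604.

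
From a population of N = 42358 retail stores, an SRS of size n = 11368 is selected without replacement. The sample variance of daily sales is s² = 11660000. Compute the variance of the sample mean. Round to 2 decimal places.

Under SRS without replacement, Var(ȳ) = (1 − f)·s²/n with f = n/N = 11368/42358 = 0.26837905.
Var(ȳ) = (1 − 0.26837905)·11660000/11368 = 0.73162095·1025.6861 = 750.41346.

750.41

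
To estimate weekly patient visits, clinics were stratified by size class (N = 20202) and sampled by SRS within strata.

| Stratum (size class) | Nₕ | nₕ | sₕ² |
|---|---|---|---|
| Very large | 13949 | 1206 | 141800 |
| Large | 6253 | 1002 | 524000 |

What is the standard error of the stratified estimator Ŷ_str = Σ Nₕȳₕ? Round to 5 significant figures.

Var(Ŷ_str) = Σₕ Nₕ²(1 − fₕ)sₕ²/nₕ.
Very large: 13949²·(1 − 1206/13949)·141800/1206 = 2.0899875 × 10^10.
Large: 6253²·(1 − 1002/6253)·524000/1002 = 1.7170938 × 10^10.
Sum = 3.8070813 × 10^10.
SE = √(3.8070813 × 10^10) = 195120.

195120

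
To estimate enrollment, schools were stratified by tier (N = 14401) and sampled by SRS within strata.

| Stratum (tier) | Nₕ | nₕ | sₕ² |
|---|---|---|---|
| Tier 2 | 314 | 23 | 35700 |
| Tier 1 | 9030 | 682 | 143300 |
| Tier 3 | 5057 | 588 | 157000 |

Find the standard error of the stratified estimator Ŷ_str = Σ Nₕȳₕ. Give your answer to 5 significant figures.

148380

Var(Ŷ_str) = Σₕ Nₕ²(1 − fₕ)sₕ²/nₕ.
Tier 2: 314²·(1 − 23/314)·35700/23 = 1.4182834 × 10^8.
Tier 1: 9030²·(1 − 682/9030)·143300/682 = 1.5839155 × 10^10.
Tier 3: 5057²·(1 − 588/5057)·157000/588 = 6.0342825 × 10^9.
Sum = 2.2015266 × 10^10.
SE = √(2.2015266 × 10^10) = 148380.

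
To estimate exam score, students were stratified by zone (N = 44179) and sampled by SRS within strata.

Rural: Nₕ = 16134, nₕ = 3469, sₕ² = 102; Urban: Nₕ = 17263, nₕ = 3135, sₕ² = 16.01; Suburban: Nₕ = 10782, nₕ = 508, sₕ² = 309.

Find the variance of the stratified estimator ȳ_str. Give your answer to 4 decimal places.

0.0382

Var(ȳ_str) = Σₕ Wₕ²(1 − fₕ)sₕ²/nₕ with Wₕ = Nₕ/N, N = 44179.
Rural: Wₕ = 0.36519613; term = 0.36519613²·(1 − 0.21501178)·102/3469 = 0.0030783029.
Urban: Wₕ = 0.39075126; term = 0.39075126²·(1 − 0.18160227)·16.01/3135 = 6.3814443 × 10^-4.
Suburban: Wₕ = 0.24405260; term = 0.24405260²·(1 − 0.04711556)·309/508 = 0.034522473.
Sum = 0.03823892.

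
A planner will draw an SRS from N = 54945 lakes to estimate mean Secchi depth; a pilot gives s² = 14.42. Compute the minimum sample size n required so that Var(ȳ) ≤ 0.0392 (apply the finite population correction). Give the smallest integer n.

366

Without fpc, n₀ = s²/D = 14.42/0.0392 = 367.8571.
With fpc, (1 − n/N)·s²/n ≤ D requires n ≥ n₀/(1 + n₀/N) = 367.8571/(1 + 367.8571/54945) = 365.4107.
Rounding up, n = 366.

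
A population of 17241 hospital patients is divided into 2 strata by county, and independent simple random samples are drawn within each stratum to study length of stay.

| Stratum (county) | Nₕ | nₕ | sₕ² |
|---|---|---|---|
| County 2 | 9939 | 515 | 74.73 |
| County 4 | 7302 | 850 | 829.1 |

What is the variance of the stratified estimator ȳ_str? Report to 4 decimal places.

0.2003

Var(ȳ_str) = Σₕ Wₕ²(1 − fₕ)sₕ²/nₕ with Wₕ = Nₕ/N, N = 17241.
County 2: Wₕ = 0.57647468; term = 0.57647468²·(1 − 0.05181608)·74.73/515 = 0.045723642.
County 4: Wₕ = 0.42352532; term = 0.42352532²·(1 − 0.11640646)·829.1/850 = 0.15459636.
Sum = 0.20032.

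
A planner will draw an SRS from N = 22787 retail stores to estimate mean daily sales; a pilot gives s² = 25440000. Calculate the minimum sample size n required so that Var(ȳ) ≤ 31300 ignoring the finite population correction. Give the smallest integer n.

813

Without fpc, n₀ = s²/D = 25440000/31300 = 812.7796.
Rounding up, n = 813.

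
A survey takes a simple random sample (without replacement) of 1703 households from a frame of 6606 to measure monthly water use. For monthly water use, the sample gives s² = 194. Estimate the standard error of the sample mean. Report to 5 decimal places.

Under SRS without replacement, Var(ȳ) = (1 − f)·s²/n with f = n/N = 1703/6606 = 0.25779594.
Var(ȳ) = (1 − 0.25779594)·194/1703 = 0.74220406·0.11391662 = 0.084549376.
SE(ȳ) = √(0.084549376) = 0.29077.

0.29077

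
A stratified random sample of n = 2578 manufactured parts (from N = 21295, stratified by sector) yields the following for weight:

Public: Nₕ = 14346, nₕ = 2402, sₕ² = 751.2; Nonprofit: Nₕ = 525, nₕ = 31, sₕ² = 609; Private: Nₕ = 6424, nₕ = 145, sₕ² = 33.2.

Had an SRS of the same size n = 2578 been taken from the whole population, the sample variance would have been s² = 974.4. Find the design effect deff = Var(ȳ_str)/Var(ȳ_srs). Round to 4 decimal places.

Var(ȳ_str) = Σ Wₕ²(1−fₕ)sₕ²/nₕ with Wₕ = Nₕ/21295:
  Public: (14346/21295)²·(1−2402/14346)·751.2/2402 = 0.11817018
  Nonprofit: (525/21295)²·(1−31/525)·609/31 = 0.011235349
  Private: (6424/21295)²·(1−145/6424)·33.2/145 = 0.020366238
  → Var(ȳ_str) = 0.14977177.
Var(ȳ_srs) = (1 − 2578/21295)·974.4/2578 = 0.3322102.
deff = 0.14977177 / 0.3322102 = 0.4508.

0.4508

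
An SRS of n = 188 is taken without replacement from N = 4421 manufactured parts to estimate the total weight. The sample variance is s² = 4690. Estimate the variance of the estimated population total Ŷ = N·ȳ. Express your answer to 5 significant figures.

Var(Ŷ) = N²·Var(ȳ) = N²·(1 − n/N)·s²/n.
f = 188/4421 = 0.04252432; Var(ȳ) = 0.95747568·4690/188 = 23.885963.
Var(Ŷ) = 4421² · 23.885963 = 4.668569 × 10^8.

4.6686 × 10^8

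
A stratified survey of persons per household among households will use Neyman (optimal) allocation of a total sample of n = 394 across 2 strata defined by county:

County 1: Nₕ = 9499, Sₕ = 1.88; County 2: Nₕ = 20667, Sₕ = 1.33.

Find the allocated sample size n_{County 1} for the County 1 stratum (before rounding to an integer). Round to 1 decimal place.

Neyman allocation: nₕ = n·NₕSₕ / Σⱼ NⱼSⱼ.
Σ NⱼSⱼ = 9499·1.88 + 20667·1.33 = 45345.23.
n_{County 1} = 394·9499·1.88 / 45345.23 = 155.2.

155.2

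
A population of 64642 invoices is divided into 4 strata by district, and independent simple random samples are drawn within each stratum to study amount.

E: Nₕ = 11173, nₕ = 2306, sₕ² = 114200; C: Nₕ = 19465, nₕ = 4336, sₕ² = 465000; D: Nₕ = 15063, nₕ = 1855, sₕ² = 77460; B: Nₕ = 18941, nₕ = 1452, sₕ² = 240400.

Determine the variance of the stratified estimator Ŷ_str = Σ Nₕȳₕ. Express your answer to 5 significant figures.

Var(Ŷ_str) = Σₕ Nₕ²(1 − fₕ)sₕ²/nₕ.
E: 11173²·(1 − 2306/11173)·114200/2306 = 4.9062911 × 10^9.
C: 19465²·(1 − 4336/19465)·465000/4336 = 3.1581177 × 10^10.
D: 15063²·(1 − 1855/15063)·77460/1855 = 8.3077251 × 10^9.
B: 18941²·(1 − 1452/18941)·240400/1452 = 5.4844834 × 10^10.
Sum = 9.9640027 × 10^10.

9.9640 × 10^10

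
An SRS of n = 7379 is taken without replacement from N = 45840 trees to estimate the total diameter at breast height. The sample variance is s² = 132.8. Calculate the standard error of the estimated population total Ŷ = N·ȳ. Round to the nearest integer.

5633

Var(Ŷ) = N²·Var(ȳ) = N²·(1 − n/N)·s²/n.
f = 7379/45840 = 0.16097295; Var(ȳ) = 0.83902705·132.8/7379 = 0.015099985.
Var(Ŷ) = 45840² · 0.015099985 = 3.1729683 × 10^7.
SE(Ŷ) = √(3.1729683 × 10^7) = 5633.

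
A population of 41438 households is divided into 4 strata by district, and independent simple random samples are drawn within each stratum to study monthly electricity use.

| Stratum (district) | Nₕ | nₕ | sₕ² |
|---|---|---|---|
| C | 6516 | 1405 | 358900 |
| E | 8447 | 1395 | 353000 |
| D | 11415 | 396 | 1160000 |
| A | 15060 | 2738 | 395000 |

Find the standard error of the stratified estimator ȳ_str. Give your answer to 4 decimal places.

15.6173

Var(ȳ_str) = Σₕ Wₕ²(1 − fₕ)sₕ²/nₕ with Wₕ = Nₕ/N, N = 41438.
C: Wₕ = 0.15724697; term = 0.15724697²·(1 − 0.21562308)·358900/1405 = 4.9543481.
E: Wₕ = 0.20384671; term = 0.20384671²·(1 − 0.16514739)·353000/1395 = 8.7784476.
D: Wₕ = 0.27547179; term = 0.27547179²·(1 − 0.03469120)·1160000/396 = 214.57708.
A: Wₕ = 0.36343453; term = 0.36343453²·(1 − 0.18180611)·395000/2738 = 15.590938.
Sum = 243.90081.
SE = √(243.90081) = 15.6173.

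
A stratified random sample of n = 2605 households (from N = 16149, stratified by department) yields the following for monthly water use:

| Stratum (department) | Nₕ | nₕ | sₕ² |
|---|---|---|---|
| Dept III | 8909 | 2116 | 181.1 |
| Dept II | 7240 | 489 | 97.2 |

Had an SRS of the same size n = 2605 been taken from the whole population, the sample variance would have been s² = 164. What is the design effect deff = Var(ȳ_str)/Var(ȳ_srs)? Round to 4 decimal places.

1.0817

Var(ȳ_str) = Σ Wₕ²(1−fₕ)sₕ²/nₕ with Wₕ = Nₕ/16149:
  Dept III: (8909/16149)²·(1−2116/8909)·181.1/2116 = 0.019861045
  Dept II: (7240/16149)²·(1−489/7240)·97.2/489 = 0.037253991
  → Var(ȳ_str) = 0.057115036.
Var(ȳ_srs) = (1 − 2605/16149)·164/2605 = 0.052800427.
deff = 0.057115036 / 0.052800427 = 1.0817.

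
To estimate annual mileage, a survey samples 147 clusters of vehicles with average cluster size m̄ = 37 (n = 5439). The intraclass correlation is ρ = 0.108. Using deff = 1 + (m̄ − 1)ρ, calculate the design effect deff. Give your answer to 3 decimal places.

deff = 1 + (37 − 1)·0.108 = 1 + 3.888 = 4.888.

4.888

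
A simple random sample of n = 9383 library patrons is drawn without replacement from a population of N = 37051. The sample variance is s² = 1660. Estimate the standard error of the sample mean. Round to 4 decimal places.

0.3635

Under SRS without replacement, Var(ȳ) = (1 − f)·s²/n with f = n/N = 9383/37051 = 0.25324553.
Var(ȳ) = (1 − 0.25324553)·1660/9383 = 0.74675447·0.1769157 = 0.13211259.
SE(ȳ) = √(0.13211259) = 0.3635.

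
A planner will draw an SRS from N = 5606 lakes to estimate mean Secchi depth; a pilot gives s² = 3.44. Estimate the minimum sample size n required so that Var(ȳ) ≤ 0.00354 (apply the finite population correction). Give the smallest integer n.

829

Without fpc, n₀ = s²/D = 3.44/0.00354 = 971.7514.
With fpc, (1 − n/N)·s²/n ≤ D requires n ≥ n₀/(1 + n₀/N) = 971.7514/(1 + 971.7514/5606) = 828.1916.
Rounding up, n = 829.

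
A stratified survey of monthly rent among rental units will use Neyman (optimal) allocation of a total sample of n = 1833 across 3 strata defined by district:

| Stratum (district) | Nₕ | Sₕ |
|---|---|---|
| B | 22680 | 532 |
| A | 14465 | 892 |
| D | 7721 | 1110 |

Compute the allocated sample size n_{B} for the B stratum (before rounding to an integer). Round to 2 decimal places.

Neyman allocation: nₕ = n·NₕSₕ / Σⱼ NⱼSⱼ.
Σ NⱼSⱼ = 22680·532 + 14465·892 + 7721·1110 = 3.353885 × 10^7.
n_{B} = 1833·22680·532 / (3.353885 × 10^7) = 659.43.

659.43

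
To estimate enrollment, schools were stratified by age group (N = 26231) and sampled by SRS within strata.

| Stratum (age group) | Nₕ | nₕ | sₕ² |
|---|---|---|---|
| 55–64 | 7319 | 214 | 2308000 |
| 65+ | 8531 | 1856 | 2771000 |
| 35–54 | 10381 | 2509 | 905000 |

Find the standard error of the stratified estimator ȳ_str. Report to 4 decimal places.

Var(ȳ_str) = Σₕ Wₕ²(1 − fₕ)sₕ²/nₕ with Wₕ = Nₕ/N, N = 26231.
55–64: Wₕ = 0.27902101; term = 0.27902101²·(1 − 0.02923897)·2308000/214 = 815.09488.
65+: Wₕ = 0.32522588; term = 0.32522588²·(1 − 0.21755949)·2771000/1856 = 123.56062.
35–54: Wₕ = 0.39575312; term = 0.39575312²·(1 − 0.24169155)·905000/2509 = 42.839313.
Sum = 981.49481.
SE = √(981.49481) = 31.3288.

31.3288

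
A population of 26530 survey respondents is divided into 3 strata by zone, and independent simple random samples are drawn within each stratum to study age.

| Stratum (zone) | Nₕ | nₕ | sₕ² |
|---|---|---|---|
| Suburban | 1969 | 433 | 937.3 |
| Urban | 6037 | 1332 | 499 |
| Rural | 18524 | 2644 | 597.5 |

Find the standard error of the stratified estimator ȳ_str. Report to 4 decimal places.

Var(ȳ_str) = Σₕ Wₕ²(1 − fₕ)sₕ²/nₕ with Wₕ = Nₕ/N, N = 26530.
Suburban: Wₕ = 0.07421787; term = 0.07421787²·(1 − 0.21990858)·937.3/433 = 0.0093015035.
Urban: Wₕ = 0.22755371; term = 0.22755371²·(1 − 0.22063939)·499/1332 = 0.015118288.
Rural: Wₕ = 0.69822842; term = 0.69822842²·(1 − 0.14273375)·597.5/2644 = 0.094446796.
Sum = 0.11886659.
SE = √(0.11886659) = 0.3448.

0.3448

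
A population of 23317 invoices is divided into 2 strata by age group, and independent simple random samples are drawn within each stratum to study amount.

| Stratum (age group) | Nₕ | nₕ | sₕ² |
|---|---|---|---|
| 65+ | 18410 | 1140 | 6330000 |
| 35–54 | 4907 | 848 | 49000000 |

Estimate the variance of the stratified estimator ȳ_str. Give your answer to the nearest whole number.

5364

Var(ȳ_str) = Σₕ Wₕ²(1 − fₕ)sₕ²/nₕ with Wₕ = Nₕ/N, N = 23317.
65+: Wₕ = 0.78955269; term = 0.78955269²·(1 − 0.06192287)·6330000/1140 = 3247.1297.
35–54: Wₕ = 0.21044731; term = 0.21044731²·(1 − 0.17281435)·49000000/848 = 2116.8495.
Sum = 5363.9792.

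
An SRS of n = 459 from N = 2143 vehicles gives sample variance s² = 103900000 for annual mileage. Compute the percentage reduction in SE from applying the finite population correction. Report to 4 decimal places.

11.3538

f = n/N = 459/2143 = 0.21418572.
SE_no-fpc = √(s²/n) = 475.7748; SE_fpc = √((1−f)s²/n) = 421.75612.
Ratio = √(1−f) = 0.88646166. Reduction = 100·(1 − 0.88646166) = 11.3538%.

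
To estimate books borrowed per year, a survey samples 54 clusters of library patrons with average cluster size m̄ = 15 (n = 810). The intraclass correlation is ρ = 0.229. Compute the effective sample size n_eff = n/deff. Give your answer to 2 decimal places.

deff = 1 + (15 − 1)·0.229 = 1 + 3.206 = 4.206.
n_eff = 810 / 4.206 = 192.58.

192.58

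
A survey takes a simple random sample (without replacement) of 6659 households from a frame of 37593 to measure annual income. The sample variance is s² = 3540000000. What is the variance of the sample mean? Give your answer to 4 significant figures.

Under SRS without replacement, Var(ȳ) = (1 − f)·s²/n with f = n/N = 6659/37593 = 0.17713404.
Var(ȳ) = (1 − 0.17713404)·3540000000/6659 = 0.82286596·531611.35 = 437444.89.

437400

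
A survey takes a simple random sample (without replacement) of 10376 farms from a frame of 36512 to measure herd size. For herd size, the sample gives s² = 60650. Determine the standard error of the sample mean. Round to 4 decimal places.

Under SRS without replacement, Var(ȳ) = (1 − f)·s²/n with f = n/N = 10376/36512 = 0.28418054.
Var(ȳ) = (1 − 0.28418054)·60650/10376 = 0.71581946·5.8452197 = 4.184122.
SE(ȳ) = √(4.184122) = 2.0455.

2.0455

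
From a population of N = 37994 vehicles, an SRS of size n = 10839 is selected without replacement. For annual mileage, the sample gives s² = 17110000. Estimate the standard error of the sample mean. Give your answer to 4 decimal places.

Under SRS without replacement, Var(ȳ) = (1 − f)·s²/n with f = n/N = 10839/37994 = 0.28528189.
Var(ȳ) = (1 − 0.28528189)·17110000/10839 = 0.71471811·1578.5589 = 1128.2246.
SE(ȳ) = √(1128.2246) = 33.5891.

33.5891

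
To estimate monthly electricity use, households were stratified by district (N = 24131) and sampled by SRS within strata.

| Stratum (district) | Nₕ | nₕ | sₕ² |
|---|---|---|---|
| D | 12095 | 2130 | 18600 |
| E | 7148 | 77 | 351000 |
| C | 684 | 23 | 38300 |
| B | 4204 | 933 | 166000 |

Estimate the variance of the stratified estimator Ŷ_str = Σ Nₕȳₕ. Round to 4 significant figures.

Var(Ŷ_str) = Σₕ Nₕ²(1 − fₕ)sₕ²/nₕ.
D: 12095²·(1 − 2130/12095)·18600/2130 = 1.0524865 × 10^9.
E: 7148²·(1 − 77/7148)·351000/77 = 2.3039963 × 10^11.
C: 684²·(1 − 23/684)·38300/23 = 7.5288475 × 10^8.
B: 4204²·(1 − 933/4204)·166000/933 = 2.4466379 × 10^9.
Sum = 2.3465164 × 10^11.

2.347 × 10^11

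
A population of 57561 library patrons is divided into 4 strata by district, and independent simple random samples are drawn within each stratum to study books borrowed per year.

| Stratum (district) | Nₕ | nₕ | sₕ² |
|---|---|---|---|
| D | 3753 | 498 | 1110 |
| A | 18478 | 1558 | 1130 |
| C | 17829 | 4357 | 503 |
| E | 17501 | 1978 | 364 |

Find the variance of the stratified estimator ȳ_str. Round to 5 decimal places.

0.10012

Var(ȳ_str) = Σₕ Wₕ²(1 − fₕ)sₕ²/nₕ with Wₕ = Nₕ/N, N = 57561.
D: Wₕ = 0.06520040; term = 0.06520040²·(1 − 0.13269384)·1110/498 = 0.0082180075.
A: Wₕ = 0.32101597; term = 0.32101597²·(1 − 0.08431648)·1130/1558 = 0.068439945.
C: Wₕ = 0.30974097; term = 0.30974097²·(1 − 0.24437714)·503/4357 = 0.0083691784.
E: Wₕ = 0.30404267; term = 0.30404267²·(1 − 0.11302211)·364/1978 = 0.015088878.
Sum = 0.10011601.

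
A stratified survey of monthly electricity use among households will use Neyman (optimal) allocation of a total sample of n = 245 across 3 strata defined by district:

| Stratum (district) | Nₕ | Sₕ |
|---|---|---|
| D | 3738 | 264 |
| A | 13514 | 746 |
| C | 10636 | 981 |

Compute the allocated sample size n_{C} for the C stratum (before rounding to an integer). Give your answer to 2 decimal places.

Neyman allocation: nₕ = n·NₕSₕ / Σⱼ NⱼSⱼ.
Σ NⱼSⱼ = 3738·264 + 13514·746 + 10636·981 = 2.1502192 × 10^7.
n_{C} = 245·10636·981 / (2.1502192 × 10^7) = 118.89.

118.89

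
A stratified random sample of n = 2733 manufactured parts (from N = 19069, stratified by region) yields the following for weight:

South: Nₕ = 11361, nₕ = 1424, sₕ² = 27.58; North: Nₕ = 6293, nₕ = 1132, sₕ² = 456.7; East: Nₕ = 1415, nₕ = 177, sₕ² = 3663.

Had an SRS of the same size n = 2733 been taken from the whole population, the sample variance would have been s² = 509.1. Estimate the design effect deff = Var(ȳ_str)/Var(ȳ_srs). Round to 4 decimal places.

Var(ȳ_str) = Σ Wₕ²(1−fₕ)sₕ²/nₕ with Wₕ = Nₕ/19069:
  South: (11361/19069)²·(1−1424/11361)·27.58/1424 = 0.0060131257
  North: (6293/19069)²·(1−1132/6293)·456.7/1132 = 0.036034652
  East: (1415/19069)²·(1−177/1415)·3663/177 = 0.099697645
  → Var(ȳ_str) = 0.14174542.
Var(ȳ_srs) = (1 − 2733/19069)·509.1/2733 = 0.15958103.
deff = 0.14174542 / 0.15958103 = 0.8882.

0.8882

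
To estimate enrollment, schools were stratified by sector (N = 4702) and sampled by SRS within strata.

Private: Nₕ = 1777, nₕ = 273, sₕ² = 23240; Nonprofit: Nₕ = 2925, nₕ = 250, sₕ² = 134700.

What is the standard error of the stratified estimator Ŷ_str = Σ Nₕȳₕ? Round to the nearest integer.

Var(Ŷ_str) = Σₕ Nₕ²(1 − fₕ)sₕ²/nₕ.
Private: 1777²·(1 − 273/1777)·23240/273 = 2.2751432 × 10^8.
Nonprofit: 2925²·(1 − 250/2925)·134700/250 = 4.2157732 × 10^9.
Sum = 4.4432875 × 10^9.
SE = √(4.4432875 × 10^9) = 66658.

66658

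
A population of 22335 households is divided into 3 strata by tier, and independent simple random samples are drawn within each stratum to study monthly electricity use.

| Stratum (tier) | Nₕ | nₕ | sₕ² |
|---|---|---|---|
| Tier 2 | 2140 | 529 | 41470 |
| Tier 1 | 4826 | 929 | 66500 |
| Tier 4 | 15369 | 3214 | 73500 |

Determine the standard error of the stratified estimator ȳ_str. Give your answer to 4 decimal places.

Var(ȳ_str) = Σₕ Wₕ²(1 − fₕ)sₕ²/nₕ with Wₕ = Nₕ/N, N = 22335.
Tier 2: Wₕ = 0.09581375; term = 0.09581375²·(1 − 0.24719626)·41470/529 = 0.54177101.
Tier 1: Wₕ = 0.21607343; term = 0.21607343²·(1 − 0.19249896)·66500/929 = 2.6986822.
Tier 4: Wₕ = 0.68811283; term = 0.68811283²·(1 − 0.20912226)·73500/3214 = 8.5638712.
Sum = 11.804324.
SE = √(11.804324) = 3.4357.

3.4357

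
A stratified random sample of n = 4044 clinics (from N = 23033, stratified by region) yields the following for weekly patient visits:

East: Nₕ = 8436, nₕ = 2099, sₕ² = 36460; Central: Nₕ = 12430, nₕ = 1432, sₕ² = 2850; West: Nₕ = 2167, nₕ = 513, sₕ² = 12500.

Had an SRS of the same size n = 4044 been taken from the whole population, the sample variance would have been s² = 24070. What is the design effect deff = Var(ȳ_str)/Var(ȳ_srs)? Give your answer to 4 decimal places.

0.4948

Var(ȳ_str) = Σ Wₕ²(1−fₕ)sₕ²/nₕ with Wₕ = Nₕ/23033:
  East: (8436/23033)²·(1−2099/8436)·36460/2099 = 1.7503443
  Central: (12430/23033)²·(1−1432/12430)·2850/1432 = 0.51284446
  West: (2167/23033)²·(1−513/2167)·12500/513 = 0.16462131
  → Var(ȳ_str) = 2.4278101.
Var(ȳ_srs) = (1 − 4044/23033)·24070/4044 = 4.9070053.
deff = 2.4278101 / 4.9070053 = 0.4948.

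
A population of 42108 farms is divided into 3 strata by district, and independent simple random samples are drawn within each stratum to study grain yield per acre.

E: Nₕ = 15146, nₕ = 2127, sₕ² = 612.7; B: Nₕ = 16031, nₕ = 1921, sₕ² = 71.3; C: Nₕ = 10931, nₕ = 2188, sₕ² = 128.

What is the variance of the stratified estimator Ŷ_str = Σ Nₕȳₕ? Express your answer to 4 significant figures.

7.079 × 10^7

Var(Ŷ_str) = Σₕ Nₕ²(1 − fₕ)sₕ²/nₕ.
E: 15146²·(1 − 2127/15146)·612.7/2127 = 5.6800998 × 10^7.
B: 16031²·(1 − 1921/16031)·71.3/1921 = 8.3955624 × 10^6.
C: 10931²·(1 − 2188/10931)·128/2188 = 5.5909167 × 10^6.
Sum = 7.0787477 × 10^7.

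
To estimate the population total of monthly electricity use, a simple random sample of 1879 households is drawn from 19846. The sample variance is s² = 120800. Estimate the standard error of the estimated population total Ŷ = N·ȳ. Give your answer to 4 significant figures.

151400

Var(Ŷ) = N²·Var(ȳ) = N²·(1 − n/N)·s²/n.
f = 1879/19846 = 0.09467903; Var(ȳ) = 0.90532097·120800/1879 = 58.202647.
Var(Ŷ) = 19846² · 58.202647 = 2.2923911 × 10^10.
SE(Ŷ) = √(2.2923911 × 10^10) = 151400.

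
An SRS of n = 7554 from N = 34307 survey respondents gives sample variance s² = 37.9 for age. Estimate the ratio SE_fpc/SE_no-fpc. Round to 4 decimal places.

0.8831

f = n/N = 7554/34307 = 0.22018830.
SE_no-fpc = √(s²/n) = 0.070832263; SE_fpc = √((1−f)s²/n) = 0.062549809.
Ratio = √(1−f) = 0.88306948.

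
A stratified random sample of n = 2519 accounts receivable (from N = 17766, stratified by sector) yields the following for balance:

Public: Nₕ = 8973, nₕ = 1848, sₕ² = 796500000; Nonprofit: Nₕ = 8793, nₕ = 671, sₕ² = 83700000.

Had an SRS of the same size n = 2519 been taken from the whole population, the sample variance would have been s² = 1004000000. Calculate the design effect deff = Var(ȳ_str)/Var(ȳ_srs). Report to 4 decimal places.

Var(ȳ_str) = Σ Wₕ²(1−fₕ)sₕ²/nₕ with Wₕ = Nₕ/17766:
  Public: (8973/17766)²·(1−1848/8973)·796500000/1848 = 87302.571
  Nonprofit: (8793/17766)²·(1−671/8793)·83700000/671 = 28224.333
  → Var(ȳ_str) = 115526.9.
Var(ȳ_srs) = (1 − 2519/17766)·1004000000/2519 = 342058.42.
deff = 115526.9 / 342058.42 = 0.3377.

0.3377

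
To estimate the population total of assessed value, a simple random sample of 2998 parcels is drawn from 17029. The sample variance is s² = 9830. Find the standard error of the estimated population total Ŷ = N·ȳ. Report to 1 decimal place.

27989.8

Var(Ŷ) = N²·Var(ȳ) = N²·(1 − n/N)·s²/n.
f = 2998/17029 = 0.17605262; Var(ȳ) = 0.82394738·9830/2998 = 2.701602.
Var(Ŷ) = 17029² · 2.701602 = 7.8342903 × 10^8.
SE(Ŷ) = √(7.8342903 × 10^8) = 27989.8.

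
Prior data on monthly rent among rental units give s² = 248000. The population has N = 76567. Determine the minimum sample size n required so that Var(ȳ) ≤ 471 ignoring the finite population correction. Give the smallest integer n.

527

Without fpc, n₀ = s²/D = 248000/471 = 526.5393.
Rounding up, n = 527.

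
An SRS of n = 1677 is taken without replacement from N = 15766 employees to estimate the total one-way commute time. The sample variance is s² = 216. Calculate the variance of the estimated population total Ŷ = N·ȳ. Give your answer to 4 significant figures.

2.861 × 10^7

Var(Ŷ) = N²·Var(ȳ) = N²·(1 − n/N)·s²/n.
f = 1677/15766 = 0.10636813; Var(ȳ) = 0.89363187·216/1677 = 0.11510106.
Var(Ŷ) = 15766² · 0.11510106 = 2.8610297 × 10^7.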